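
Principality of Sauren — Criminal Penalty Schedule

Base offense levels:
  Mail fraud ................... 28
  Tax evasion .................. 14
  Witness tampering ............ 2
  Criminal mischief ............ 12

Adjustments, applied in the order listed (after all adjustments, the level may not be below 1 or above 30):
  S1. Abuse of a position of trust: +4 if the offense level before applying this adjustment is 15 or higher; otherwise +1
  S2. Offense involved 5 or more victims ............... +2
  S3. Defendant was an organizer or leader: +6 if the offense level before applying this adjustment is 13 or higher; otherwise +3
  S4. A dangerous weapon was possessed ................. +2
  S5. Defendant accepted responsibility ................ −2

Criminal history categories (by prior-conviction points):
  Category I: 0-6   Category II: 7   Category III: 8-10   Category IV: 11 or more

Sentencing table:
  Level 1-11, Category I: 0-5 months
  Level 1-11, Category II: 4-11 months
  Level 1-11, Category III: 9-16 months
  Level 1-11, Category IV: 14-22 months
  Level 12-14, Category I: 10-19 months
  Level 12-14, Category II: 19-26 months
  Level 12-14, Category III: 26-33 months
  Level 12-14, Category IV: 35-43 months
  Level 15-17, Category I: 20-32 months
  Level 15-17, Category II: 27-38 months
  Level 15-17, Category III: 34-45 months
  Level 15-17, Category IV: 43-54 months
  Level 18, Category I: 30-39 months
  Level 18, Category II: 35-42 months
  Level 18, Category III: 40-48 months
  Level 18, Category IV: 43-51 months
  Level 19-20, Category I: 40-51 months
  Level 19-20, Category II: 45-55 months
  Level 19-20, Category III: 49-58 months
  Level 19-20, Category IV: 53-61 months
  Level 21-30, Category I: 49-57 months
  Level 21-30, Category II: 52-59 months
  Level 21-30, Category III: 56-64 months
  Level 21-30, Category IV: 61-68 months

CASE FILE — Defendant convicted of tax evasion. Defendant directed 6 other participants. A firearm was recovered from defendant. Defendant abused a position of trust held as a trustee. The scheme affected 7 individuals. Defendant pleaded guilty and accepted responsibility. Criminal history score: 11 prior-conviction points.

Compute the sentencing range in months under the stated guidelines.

61-68 months

Base offense level for tax evasion: 14.
S1 applies (level before this adjustment is 14 < 15, so +1): 14 + 1 = 15.
S2 applies: 15 + 2 = 17.
S3 applies (level before this adjustment is 17 ≥ 13, so +6): 17 + 6 = 23.
S4 applies: 23 + 2 = 25.
S5 applies: 25 − 2 = 23.
Final offense level: 23.
Criminal history: 11 prior points → Category IV (11+).
Level 23 falls in the 21-30 band.
Grid: Level 21-30 × Category IV = 61-68 months.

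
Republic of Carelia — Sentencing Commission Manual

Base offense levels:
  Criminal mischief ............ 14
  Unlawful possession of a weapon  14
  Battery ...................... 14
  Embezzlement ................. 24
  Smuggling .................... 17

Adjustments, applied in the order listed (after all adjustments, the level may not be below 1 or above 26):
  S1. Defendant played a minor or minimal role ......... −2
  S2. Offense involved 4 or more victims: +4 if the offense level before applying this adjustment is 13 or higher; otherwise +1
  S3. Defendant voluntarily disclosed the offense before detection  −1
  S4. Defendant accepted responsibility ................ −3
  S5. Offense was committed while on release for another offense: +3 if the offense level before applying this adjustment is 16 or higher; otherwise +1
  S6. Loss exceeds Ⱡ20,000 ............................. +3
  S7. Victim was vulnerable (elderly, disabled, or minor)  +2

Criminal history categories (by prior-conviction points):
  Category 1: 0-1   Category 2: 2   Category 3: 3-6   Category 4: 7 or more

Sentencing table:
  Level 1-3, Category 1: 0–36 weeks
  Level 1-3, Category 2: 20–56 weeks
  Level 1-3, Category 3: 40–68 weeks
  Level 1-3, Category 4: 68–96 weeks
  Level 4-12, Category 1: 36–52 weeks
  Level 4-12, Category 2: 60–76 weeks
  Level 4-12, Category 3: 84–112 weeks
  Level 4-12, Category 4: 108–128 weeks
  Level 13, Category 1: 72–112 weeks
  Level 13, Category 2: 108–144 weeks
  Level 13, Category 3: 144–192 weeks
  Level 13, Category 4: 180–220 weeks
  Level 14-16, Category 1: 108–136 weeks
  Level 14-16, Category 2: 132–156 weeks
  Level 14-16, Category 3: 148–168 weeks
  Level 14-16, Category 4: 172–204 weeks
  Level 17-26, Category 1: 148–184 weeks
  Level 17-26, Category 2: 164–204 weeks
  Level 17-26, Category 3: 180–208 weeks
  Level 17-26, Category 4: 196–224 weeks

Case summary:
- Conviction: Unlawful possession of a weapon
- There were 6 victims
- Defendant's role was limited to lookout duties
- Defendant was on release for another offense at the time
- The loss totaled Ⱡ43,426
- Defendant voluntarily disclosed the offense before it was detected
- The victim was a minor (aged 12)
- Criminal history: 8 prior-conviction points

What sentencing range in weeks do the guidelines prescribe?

Base offense level for unlawful possession of a weapon: 14.
S1 applies: 14 − 2 = 12.
S2 applies (level before this adjustment is 12 < 13, so +1): 12 + 1 = 13.
S3 applies: 13 − 1 = 12.
S5 applies (level before this adjustment is 12 < 16, so +1): 12 + 1 = 13.
S6 applies: 13 + 3 = 16.
S7 applies: 16 + 2 = 18.
Final offense level: 18.
Criminal history: 8 prior points → Category 4 (7+).
Level 18 falls in the 17-26 band.
Grid: Level 17-26 × Category 4 = 196-224 weeks.

196-224 weeks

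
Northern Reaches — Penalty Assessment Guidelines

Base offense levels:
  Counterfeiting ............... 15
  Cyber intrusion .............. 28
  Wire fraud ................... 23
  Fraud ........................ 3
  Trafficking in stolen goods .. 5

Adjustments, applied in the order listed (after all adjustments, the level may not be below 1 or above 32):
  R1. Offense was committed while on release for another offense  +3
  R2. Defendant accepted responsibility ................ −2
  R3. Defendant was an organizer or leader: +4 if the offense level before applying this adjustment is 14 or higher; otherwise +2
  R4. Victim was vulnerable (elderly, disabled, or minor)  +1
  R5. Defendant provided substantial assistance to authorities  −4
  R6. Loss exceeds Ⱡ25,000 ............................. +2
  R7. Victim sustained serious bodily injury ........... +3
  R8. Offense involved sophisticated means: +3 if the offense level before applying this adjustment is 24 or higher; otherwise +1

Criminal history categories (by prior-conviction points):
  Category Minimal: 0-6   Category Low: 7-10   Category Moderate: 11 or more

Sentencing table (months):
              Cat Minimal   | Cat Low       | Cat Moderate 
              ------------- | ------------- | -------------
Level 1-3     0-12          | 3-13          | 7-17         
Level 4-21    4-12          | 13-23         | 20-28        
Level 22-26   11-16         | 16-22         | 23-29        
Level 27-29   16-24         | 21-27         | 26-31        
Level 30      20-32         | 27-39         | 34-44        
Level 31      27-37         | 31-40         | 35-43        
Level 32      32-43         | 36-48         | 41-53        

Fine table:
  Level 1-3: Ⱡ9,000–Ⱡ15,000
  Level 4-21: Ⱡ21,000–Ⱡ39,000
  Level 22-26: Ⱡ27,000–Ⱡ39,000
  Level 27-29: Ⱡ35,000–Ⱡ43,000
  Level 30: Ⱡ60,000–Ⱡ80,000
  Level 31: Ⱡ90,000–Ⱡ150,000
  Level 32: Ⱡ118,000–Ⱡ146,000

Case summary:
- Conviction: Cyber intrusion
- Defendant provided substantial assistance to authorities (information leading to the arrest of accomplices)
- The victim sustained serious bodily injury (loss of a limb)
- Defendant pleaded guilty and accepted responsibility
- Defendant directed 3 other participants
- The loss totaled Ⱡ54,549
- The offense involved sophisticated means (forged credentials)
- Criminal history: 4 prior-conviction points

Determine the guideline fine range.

Ⱡ118,000–Ⱡ146,000

Base offense level for cyber intrusion: 28.
R2 applies: 28 − 2 = 26.
R3 applies (level before this adjustment is 26 ≥ 14, so +4): 26 + 4 = 30.
R4 does not apply.
R5 applies: 30 − 4 = 26.
R6 applies: 26 + 2 = 28.
R7 applies: 28 + 3 = 31.
R8 applies (level before this adjustment is 31 ≥ 24, so +3): 31 + 3 = 34.
Level 34 exceeds the maximum of 32; capped at 32.
Final offense level: 32.
Level 32 falls in the 32 band.
Fine table: Level 32 → Ⱡ118,000–Ⱡ146,000.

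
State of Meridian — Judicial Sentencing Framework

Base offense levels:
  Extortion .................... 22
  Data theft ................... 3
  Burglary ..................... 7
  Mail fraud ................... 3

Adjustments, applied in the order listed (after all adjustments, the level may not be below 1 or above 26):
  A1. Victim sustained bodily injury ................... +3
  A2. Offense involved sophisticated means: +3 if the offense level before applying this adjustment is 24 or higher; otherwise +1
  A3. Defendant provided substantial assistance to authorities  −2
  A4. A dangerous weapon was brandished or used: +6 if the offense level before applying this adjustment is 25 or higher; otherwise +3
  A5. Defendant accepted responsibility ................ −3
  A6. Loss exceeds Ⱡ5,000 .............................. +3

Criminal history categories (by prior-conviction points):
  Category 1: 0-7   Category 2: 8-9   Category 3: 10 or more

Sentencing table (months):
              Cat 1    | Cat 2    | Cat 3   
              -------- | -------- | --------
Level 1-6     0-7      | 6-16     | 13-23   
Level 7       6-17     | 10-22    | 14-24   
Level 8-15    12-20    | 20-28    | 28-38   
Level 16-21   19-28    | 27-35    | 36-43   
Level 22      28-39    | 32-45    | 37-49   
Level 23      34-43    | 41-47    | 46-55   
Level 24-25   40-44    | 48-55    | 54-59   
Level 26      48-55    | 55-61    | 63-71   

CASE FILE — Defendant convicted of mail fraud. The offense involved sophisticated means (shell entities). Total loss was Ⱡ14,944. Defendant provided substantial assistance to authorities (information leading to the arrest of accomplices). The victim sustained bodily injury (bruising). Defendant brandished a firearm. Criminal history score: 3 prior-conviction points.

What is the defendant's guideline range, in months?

Base offense level for mail fraud: 3.
A1 applies: 3 + 3 = 6.
A2 applies (level before this adjustment is 6 < 24, so +1): 6 + 1 = 7.
A3 applies: 7 − 2 = 5.
A4 applies (level before this adjustment is 5 < 25, so +3): 5 + 3 = 8.
A6 applies: 8 + 3 = 11.
Final offense level: 11.
Criminal history: 3 prior points → Category 1 (0-7).
Level 11 falls in the 8-15 band.
Grid: Level 8-15 × Category 1 = 12-20 months.

12-20 months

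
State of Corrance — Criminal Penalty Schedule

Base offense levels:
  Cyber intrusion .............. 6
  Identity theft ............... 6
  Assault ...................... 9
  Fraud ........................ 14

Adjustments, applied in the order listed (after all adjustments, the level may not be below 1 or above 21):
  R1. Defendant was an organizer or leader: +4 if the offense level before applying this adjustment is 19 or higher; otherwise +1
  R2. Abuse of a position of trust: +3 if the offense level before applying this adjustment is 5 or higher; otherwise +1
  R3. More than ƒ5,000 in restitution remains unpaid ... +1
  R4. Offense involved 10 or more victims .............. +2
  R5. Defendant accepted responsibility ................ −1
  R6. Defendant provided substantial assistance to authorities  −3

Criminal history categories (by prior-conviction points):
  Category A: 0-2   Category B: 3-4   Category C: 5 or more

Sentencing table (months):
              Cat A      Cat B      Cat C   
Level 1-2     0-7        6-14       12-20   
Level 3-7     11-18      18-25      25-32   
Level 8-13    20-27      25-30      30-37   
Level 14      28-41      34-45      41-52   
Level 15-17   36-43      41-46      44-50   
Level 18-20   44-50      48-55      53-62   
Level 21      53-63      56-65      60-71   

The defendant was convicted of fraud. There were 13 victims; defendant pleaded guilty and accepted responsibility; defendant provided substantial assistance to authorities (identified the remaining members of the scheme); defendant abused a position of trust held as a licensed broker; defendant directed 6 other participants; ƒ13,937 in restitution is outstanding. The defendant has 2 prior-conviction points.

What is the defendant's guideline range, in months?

36-43 months

Base offense level for fraud: 14.
R1 applies (level before this adjustment is 14 < 19, so +1): 14 + 1 = 15.
R2 applies (level before this adjustment is 15 ≥ 5, so +3): 15 + 3 = 18.
R3 applies: 18 + 1 = 19.
R4 applies: 19 + 2 = 21.
R5 applies: 21 − 1 = 20.
R6 applies: 20 − 3 = 17.
Final offense level: 17.
Criminal history: 2 prior points → Category A (0-2).
Level 17 falls in the 15-17 band.
Grid: Level 15-17 × Category A = 36-43 months.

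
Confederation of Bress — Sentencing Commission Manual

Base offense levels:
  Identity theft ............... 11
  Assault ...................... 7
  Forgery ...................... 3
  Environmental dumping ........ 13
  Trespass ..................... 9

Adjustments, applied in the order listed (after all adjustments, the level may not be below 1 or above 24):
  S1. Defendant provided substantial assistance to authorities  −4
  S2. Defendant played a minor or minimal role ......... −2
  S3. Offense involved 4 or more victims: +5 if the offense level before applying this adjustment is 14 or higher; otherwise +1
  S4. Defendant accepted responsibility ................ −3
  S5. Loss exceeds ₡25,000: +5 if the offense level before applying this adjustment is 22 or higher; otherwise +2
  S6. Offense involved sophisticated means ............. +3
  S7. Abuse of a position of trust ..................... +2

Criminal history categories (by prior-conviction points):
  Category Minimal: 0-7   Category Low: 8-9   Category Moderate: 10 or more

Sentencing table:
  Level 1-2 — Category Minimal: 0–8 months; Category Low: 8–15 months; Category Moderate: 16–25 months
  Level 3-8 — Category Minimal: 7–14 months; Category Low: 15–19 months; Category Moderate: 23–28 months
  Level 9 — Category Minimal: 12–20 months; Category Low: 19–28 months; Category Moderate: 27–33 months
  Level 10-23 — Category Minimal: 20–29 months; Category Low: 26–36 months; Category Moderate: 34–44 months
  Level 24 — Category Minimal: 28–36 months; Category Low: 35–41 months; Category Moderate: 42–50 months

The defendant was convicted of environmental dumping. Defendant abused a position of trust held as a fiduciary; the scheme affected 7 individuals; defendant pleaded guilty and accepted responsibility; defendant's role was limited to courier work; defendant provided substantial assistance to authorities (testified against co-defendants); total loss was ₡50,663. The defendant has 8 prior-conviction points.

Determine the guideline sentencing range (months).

Base offense level for environmental dumping: 13.
S1 applies: 13 − 4 = 9.
S2 applies: 9 − 2 = 7.
S3 applies (level before this adjustment is 7 < 14, so +1): 7 + 1 = 8.
S4 applies: 8 − 3 = 5.
S5 applies (level before this adjustment is 5 < 22, so +2): 5 + 2 = 7.
S7 applies: 7 + 2 = 9.
Final offense level: 9.
Criminal history: 8 prior points → Category Low (8-9).
Level 9 falls in the 9 band.
Grid: Level 9 × Category Low = 19-28 months.

19-28 months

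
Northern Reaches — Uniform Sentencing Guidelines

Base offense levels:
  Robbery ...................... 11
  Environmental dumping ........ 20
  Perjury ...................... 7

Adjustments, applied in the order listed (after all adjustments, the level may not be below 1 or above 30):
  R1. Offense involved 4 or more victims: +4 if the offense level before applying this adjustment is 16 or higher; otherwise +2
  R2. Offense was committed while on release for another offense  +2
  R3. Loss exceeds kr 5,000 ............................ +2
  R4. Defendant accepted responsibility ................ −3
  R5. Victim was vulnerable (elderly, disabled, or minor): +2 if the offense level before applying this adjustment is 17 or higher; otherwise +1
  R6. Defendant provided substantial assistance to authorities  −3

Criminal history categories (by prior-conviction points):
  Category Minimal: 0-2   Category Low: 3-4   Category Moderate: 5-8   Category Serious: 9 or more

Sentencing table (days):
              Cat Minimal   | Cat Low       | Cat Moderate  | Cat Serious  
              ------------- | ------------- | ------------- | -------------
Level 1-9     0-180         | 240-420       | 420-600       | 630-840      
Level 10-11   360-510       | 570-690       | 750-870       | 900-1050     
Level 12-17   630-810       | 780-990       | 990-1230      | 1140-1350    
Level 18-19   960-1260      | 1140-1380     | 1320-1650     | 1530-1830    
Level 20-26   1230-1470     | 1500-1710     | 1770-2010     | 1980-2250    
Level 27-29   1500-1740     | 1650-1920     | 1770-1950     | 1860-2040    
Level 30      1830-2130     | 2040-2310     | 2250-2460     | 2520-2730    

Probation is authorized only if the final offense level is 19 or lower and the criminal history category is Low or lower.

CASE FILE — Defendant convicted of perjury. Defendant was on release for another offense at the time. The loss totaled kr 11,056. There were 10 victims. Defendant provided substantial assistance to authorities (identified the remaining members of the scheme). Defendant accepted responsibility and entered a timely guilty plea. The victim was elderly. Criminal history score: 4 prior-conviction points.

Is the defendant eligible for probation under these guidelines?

Yes

Base offense level for perjury: 7.
R1 applies (level before this adjustment is 7 < 16, so +2): 7 + 2 = 9.
R2 applies: 9 + 2 = 11.
R3 applies: 11 + 2 = 13.
R4 applies: 13 − 3 = 10.
R5 applies (level before this adjustment is 10 < 17, so +1): 10 + 1 = 11.
R6 applies: 11 − 3 = 8.
Final offense level: 8.
Criminal history: 4 prior points → Category Low (3-4).
Level 8 falls in the 1-9 band.
Grid: Level 1-9 × Category Low = 240-420 days.
Probation check: level 8 ≤ 19 and category Low ≤ Low → eligible.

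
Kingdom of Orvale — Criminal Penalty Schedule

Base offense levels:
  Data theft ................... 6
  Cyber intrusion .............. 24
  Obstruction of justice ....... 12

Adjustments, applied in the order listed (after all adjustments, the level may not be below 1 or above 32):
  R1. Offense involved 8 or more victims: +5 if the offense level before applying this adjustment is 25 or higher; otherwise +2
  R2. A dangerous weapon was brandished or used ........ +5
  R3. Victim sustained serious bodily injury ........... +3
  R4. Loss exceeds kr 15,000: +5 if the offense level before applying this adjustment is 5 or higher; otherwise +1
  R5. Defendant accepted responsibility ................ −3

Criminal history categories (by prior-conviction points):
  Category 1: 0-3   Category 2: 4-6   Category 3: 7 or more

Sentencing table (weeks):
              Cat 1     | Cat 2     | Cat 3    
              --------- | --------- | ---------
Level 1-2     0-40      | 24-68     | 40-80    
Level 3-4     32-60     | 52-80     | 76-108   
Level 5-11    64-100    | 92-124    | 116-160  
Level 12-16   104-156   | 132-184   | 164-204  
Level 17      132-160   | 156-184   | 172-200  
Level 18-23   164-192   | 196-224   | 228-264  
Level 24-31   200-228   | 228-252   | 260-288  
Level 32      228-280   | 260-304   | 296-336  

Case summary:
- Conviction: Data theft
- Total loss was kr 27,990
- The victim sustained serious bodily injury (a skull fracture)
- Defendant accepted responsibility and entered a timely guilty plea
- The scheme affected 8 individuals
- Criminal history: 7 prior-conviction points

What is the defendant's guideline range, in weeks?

164-204 weeks

Base offense level for data theft: 6.
R1 applies (level before this adjustment is 6 < 25, so +2): 6 + 2 = 8.
R2 does not apply.
R3 applies: 8 + 3 = 11.
R4 applies (level before this adjustment is 11 ≥ 5, so +5): 11 + 5 = 16.
R5 applies: 16 − 3 = 13.
Final offense level: 13.
Criminal history: 7 prior points → Category 3 (7+).
Level 13 falls in the 12-16 band.
Grid: Level 12-16 × Category 3 = 164-204 weeks.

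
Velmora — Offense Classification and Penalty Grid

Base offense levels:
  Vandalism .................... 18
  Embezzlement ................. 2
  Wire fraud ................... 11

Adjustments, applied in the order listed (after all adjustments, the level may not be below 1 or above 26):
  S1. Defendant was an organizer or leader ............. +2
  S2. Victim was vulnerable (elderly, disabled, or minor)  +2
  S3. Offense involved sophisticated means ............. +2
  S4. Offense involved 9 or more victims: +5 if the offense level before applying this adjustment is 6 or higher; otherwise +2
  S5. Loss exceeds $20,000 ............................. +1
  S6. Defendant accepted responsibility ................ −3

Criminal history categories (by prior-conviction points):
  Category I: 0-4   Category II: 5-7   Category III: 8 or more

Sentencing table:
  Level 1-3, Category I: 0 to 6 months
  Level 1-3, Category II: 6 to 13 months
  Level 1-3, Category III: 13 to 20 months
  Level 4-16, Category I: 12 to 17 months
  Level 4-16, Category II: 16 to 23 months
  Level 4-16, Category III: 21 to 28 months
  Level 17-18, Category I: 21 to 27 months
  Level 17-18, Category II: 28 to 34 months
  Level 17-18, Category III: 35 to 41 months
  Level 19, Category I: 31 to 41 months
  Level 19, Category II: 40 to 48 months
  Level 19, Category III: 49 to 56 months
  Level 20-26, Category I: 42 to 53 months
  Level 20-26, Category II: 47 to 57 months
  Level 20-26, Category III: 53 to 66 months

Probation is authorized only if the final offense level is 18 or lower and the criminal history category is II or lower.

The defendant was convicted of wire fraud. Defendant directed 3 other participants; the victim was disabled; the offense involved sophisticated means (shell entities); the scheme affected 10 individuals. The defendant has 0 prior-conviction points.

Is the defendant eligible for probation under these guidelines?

Base offense level for wire fraud: 11.
S1 applies: 11 + 2 = 13.
S2 applies: 13 + 2 = 15.
S3 applies: 15 + 2 = 17.
S4 applies (level before this adjustment is 17 ≥ 6, so +5): 17 + 5 = 22.
S6 does not apply.
Final offense level: 22.
Criminal history: 0 prior points → Category I (0-4).
Level 22 falls in the 20-26 band.
Grid: Level 20-26 × Category I = 42-53 months.
Probation check: level 22 > 18 and category I ≤ II → not eligible.

No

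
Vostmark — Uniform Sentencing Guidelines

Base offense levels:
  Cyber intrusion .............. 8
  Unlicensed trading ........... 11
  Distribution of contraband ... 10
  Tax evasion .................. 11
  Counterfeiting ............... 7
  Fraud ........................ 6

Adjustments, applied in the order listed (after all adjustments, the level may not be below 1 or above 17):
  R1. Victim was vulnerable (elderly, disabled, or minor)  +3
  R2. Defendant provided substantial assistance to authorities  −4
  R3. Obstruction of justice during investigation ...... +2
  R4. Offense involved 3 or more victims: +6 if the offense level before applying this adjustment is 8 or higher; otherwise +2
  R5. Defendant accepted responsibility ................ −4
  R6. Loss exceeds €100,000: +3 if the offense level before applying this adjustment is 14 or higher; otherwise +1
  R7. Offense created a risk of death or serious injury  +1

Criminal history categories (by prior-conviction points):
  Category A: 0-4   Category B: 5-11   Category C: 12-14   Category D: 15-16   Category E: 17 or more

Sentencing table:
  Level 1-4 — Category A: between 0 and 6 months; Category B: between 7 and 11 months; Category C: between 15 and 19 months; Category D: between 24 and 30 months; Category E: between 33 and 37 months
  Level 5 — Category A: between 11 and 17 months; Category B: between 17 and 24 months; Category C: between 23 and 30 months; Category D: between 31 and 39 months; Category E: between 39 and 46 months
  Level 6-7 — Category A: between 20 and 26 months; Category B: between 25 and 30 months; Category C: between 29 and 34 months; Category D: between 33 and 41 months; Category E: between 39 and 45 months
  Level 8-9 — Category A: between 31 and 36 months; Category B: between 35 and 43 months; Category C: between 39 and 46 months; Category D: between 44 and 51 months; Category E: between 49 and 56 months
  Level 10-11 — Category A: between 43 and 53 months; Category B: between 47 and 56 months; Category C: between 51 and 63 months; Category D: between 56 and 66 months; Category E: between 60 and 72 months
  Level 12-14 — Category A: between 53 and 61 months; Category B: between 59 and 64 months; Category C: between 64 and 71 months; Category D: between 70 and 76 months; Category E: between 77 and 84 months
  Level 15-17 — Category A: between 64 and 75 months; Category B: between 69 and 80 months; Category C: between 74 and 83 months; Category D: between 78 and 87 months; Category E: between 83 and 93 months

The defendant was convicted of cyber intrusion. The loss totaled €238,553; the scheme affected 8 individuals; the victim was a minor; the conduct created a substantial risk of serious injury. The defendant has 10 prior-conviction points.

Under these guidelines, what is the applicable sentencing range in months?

69-80 months

Base offense level for cyber intrusion: 8.
R1 applies: 8 + 3 = 11.
R3 does not apply.
R4 applies (level before this adjustment is 11 ≥ 8, so +6): 11 + 6 = 17.
R6 applies (level before this adjustment is 17 ≥ 14, so +3): 17 + 3 = 20.
R7 applies: 20 + 1 = 21.
Level 21 exceeds the maximum of 17; capped at 17.
Final offense level: 17.
Criminal history: 10 prior points → Category B (5-11).
Level 17 falls in the 15-17 band.
Grid: Level 15-17 × Category B = 69-80 months.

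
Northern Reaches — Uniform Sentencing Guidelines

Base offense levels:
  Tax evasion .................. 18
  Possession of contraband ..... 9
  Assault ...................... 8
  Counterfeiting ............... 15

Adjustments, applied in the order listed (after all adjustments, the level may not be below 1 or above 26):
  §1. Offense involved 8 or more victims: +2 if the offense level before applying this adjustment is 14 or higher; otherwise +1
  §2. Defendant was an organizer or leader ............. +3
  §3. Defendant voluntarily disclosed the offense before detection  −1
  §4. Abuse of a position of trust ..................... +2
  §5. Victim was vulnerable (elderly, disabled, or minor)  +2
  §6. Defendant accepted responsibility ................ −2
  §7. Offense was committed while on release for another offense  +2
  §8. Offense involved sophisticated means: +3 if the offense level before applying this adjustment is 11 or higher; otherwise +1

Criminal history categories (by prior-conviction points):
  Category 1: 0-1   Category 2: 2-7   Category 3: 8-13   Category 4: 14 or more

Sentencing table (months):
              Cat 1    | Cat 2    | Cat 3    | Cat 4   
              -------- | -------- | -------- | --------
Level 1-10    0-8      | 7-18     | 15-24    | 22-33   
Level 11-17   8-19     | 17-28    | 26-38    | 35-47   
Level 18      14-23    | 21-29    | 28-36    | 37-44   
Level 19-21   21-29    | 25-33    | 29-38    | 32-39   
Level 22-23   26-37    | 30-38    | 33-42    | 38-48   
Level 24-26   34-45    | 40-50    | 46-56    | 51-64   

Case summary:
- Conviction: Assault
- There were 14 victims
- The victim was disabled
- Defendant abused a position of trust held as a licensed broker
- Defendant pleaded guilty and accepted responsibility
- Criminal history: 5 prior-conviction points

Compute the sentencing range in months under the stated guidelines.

Base offense level for assault: 8.
§1 applies (level before this adjustment is 8 < 14, so +1): 8 + 1 = 9.
§2 does not apply.
§4 applies: 9 + 2 = 11.
§5 applies: 11 + 2 = 13.
§6 applies: 13 − 2 = 11.
Final offense level: 11.
Criminal history: 5 prior points → Category 2 (2-7).
Level 11 falls in the 11-17 band.
Grid: Level 11-17 × Category 2 = 17-28 months.

17-28 months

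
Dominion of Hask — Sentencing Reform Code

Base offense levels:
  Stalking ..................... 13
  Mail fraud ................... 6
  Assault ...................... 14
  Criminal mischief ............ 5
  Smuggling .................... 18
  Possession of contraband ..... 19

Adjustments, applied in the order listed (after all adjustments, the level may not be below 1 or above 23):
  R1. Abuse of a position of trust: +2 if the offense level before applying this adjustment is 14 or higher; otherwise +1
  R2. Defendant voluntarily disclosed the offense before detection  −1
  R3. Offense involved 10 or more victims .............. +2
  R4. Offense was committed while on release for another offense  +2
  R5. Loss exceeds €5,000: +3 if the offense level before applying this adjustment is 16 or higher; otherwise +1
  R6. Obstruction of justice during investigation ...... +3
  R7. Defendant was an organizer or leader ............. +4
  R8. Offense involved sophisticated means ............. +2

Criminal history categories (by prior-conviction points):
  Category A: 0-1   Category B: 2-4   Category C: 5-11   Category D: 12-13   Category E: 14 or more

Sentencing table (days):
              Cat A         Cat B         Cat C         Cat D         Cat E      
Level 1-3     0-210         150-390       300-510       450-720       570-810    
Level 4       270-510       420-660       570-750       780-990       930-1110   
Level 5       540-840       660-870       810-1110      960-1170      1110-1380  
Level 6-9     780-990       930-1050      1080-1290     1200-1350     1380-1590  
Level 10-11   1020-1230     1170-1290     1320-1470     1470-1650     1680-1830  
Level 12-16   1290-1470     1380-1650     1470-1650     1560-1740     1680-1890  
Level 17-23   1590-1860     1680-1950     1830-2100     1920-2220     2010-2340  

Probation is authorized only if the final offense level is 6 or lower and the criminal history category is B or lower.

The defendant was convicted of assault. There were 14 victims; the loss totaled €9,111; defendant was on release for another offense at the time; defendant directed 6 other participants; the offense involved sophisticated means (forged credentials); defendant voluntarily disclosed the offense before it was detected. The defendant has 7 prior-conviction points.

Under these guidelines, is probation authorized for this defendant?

Base offense level for assault: 14.
R1 does not apply.
R2 applies: 14 − 1 = 13.
R3 applies: 13 + 2 = 15.
R4 applies: 15 + 2 = 17.
R5 applies (level before this adjustment is 17 ≥ 16, so +3): 17 + 3 = 20.
R7 applies: 20 + 4 = 24.
R8 applies: 24 + 2 = 26.
Level 26 exceeds the maximum of 23; capped at 23.
Final offense level: 23.
Criminal history: 7 prior points → Category C (5-11).
Level 23 falls in the 17-23 band.
Grid: Level 17-23 × Category C = 1830-2100 days.
Probation check: level 23 > 6 and category C > B → not eligible.

No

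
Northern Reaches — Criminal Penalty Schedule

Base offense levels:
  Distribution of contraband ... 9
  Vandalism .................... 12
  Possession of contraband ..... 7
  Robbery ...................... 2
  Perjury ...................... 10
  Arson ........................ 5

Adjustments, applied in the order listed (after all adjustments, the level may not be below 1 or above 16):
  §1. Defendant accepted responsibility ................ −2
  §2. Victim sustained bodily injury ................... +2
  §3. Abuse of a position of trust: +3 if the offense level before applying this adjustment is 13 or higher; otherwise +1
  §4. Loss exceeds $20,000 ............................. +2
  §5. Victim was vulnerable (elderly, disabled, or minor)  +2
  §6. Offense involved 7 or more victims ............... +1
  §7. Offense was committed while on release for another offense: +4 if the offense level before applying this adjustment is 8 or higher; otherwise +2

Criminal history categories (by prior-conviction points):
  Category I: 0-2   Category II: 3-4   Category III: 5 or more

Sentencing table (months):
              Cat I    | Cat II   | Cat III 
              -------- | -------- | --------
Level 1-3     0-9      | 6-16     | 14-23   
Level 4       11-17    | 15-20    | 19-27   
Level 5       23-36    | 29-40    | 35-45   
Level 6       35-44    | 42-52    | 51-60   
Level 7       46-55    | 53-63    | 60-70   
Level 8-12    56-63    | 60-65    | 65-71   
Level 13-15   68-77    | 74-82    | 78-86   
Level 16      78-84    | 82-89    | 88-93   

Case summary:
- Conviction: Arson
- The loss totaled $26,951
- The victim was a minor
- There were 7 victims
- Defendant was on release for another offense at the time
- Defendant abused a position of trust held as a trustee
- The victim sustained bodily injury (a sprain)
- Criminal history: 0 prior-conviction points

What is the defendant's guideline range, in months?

Base offense level for arson: 5.
§1 does not apply.
§2 applies: 5 + 2 = 7.
§3 applies (level before this adjustment is 7 < 13, so +1): 7 + 1 = 8.
§4 applies: 8 + 2 = 10.
§5 applies: 10 + 2 = 12.
§6 applies: 12 + 1 = 13.
§7 applies (level before this adjustment is 13 ≥ 8, so +4): 13 + 4 = 17.
Level 17 exceeds the maximum of 16; capped at 16.
Final offense level: 16.
Criminal history: 0 prior points → Category I (0-2).
Level 16 falls in the 16 band.
Grid: Level 16 × Category I = 78-84 months.

78-84 months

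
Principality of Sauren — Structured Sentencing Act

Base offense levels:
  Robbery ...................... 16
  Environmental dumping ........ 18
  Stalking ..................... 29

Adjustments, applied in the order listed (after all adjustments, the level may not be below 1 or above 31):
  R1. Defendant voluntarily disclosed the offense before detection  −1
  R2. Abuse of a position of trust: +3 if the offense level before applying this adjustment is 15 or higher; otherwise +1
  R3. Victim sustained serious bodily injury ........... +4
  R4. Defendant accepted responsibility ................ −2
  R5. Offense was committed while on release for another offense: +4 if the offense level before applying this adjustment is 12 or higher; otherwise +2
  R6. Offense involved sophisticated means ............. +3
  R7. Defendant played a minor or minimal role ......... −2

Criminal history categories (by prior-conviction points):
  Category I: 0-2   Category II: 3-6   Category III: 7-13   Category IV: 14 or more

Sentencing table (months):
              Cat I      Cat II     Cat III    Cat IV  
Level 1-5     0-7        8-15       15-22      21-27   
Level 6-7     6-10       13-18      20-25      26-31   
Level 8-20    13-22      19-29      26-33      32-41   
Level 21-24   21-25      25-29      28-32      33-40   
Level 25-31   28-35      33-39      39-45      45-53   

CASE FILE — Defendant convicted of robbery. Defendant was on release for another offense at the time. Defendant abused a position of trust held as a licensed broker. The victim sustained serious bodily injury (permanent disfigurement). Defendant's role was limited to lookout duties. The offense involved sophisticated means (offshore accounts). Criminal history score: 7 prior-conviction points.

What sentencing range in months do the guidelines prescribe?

39-45 months

Base offense level for robbery: 16.
R1 does not apply.
R2 applies (level before this adjustment is 16 ≥ 15, so +3): 16 + 3 = 19.
R3 applies: 19 + 4 = 23.
R4 does not apply.
R5 applies (level before this adjustment is 23 ≥ 12, so +4): 23 + 4 = 27.
R6 applies: 27 + 3 = 30.
R7 applies: 30 − 2 = 28.
Final offense level: 28.
Criminal history: 7 prior points → Category III (7-13).
Level 28 falls in the 25-31 band.
Grid: Level 25-31 × Category III = 39-45 months.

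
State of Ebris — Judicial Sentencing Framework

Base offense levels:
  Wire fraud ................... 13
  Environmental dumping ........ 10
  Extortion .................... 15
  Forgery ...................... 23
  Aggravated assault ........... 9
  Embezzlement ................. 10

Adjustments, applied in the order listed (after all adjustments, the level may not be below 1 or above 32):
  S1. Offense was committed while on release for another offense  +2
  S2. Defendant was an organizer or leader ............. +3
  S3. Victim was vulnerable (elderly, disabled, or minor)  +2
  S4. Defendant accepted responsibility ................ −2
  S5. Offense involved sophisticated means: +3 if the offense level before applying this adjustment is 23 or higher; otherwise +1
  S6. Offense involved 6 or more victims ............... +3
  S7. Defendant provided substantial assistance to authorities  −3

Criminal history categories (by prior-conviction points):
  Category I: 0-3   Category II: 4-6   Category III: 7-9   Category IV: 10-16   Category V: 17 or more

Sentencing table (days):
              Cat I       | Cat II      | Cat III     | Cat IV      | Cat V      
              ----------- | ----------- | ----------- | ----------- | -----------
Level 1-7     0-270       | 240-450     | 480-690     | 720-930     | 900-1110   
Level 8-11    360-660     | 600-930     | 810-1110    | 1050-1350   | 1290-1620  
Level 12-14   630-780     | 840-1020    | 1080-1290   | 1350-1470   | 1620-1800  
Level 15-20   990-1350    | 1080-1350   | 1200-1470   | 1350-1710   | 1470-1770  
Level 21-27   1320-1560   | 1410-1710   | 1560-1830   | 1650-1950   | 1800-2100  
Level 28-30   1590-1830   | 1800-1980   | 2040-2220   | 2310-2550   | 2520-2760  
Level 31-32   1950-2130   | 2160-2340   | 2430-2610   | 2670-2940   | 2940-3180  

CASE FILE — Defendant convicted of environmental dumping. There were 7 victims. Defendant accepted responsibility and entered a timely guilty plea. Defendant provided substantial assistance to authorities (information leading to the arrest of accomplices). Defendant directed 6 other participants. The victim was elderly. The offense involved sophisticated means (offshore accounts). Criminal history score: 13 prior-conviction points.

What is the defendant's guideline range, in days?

Base offense level for environmental dumping: 10.
S2 applies: 10 + 3 = 13.
S3 applies: 13 + 2 = 15.
S4 applies: 15 − 2 = 13.
S5 applies (level before this adjustment is 13 < 23, so +1): 13 + 1 = 14.
S6 applies: 14 + 3 = 17.
S7 applies: 17 − 3 = 14.
Final offense level: 14.
Criminal history: 13 prior points → Category IV (10-16).
Level 14 falls in the 12-14 band.
Grid: Level 12-14 × Category IV = 1350-1470 days.

1350-1470 days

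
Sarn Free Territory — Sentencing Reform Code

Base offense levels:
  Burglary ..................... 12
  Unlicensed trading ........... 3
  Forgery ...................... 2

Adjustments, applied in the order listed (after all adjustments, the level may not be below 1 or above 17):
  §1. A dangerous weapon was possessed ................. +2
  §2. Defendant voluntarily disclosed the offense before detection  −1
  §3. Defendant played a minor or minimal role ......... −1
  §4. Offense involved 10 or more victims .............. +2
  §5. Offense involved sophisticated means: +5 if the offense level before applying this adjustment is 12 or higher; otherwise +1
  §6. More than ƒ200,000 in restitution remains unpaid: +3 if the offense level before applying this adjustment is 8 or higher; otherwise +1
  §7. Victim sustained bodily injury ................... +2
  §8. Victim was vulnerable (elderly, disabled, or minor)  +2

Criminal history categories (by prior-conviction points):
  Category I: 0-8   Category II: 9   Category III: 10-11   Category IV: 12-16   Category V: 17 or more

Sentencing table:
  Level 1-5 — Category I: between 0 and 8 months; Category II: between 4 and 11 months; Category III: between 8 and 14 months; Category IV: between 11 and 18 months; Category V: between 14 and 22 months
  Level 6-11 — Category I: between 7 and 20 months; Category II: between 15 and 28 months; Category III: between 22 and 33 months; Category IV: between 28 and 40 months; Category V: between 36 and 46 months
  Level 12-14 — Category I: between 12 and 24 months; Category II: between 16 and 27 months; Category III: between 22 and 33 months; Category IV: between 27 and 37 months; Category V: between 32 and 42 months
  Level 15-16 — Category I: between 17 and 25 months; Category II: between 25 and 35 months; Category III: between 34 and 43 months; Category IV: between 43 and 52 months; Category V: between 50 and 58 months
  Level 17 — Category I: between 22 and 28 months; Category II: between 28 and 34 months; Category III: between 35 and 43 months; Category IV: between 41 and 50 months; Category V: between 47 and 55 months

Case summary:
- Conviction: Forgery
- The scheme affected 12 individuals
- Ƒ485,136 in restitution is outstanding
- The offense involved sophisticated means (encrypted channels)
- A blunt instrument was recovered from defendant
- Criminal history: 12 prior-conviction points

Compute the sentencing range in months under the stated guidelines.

28-40 months

Base offense level for forgery: 2.
§1 applies: 2 + 2 = 4.
§4 applies: 4 + 2 = 6.
§5 applies (level before this adjustment is 6 < 12, so +1): 6 + 1 = 7.
§6 applies (level before this adjustment is 7 < 8, so +1): 7 + 1 = 8.
Final offense level: 8.
Criminal history: 12 prior points → Category IV (12-16).
Level 8 falls in the 6-11 band.
Grid: Level 6-11 × Category IV = 28-40 months.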